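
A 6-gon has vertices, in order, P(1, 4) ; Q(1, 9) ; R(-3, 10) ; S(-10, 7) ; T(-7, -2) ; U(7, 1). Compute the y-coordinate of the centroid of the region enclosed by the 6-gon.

Apply the shoelace (surveyor's) formula. First the cross-terms c_i = x_i·y_{i+1} − x_{i+1}·y_i:
  5, 37, 79, 69, 7, 27  ⇒  2A = 224, A = 112.
Then Σ (y_i + y_{i+1})·c_i = 2584, so ȳ = 2584 / (6·112) = 323/84.

323/84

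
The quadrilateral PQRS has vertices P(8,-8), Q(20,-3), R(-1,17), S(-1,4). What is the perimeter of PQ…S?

|PQ| = √((12)² + (5)²) = √169 = 13
|QR| = √((-21)² + (20)²) = √841 = 29
|RS| = √((0)² + (-13)²) = √169 = 13
|SP| = √((9)² + (-12)²) = √225 = 15
Perimeter = 13 + 29 + 13 + 15 = 70.

70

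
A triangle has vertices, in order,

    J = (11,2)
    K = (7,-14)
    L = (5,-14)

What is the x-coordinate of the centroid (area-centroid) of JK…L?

Apply the surveyor's formula. First the cross-terms c_i = x_i·y_{i+1} − x_{i+1}·y_i:
  -168, -28, 164  ⇒  2A = -32, A = -16.
Then Σ (x_i + x_{i+1})·c_i = -736, so x̄ = -736 / (6·(-16)) = 23/3.

23/3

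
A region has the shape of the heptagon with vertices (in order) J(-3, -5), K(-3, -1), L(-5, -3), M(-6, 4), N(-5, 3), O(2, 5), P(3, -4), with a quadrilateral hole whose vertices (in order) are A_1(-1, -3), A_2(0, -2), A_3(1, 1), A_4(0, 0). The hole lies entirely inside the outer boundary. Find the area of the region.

60.5

Outer boundary:
Apply Gauss's area formula: 2A = Σ (x_i·y_{i+1} − x_{i+1}·y_i), indices taken mod 7.
J→K: (-3)(-1) − (-3)(-5) = -12
K→L: (-3)(-3) − (-5)(-1) = 4
L→M: (-5)(4) − (-6)(-3) = -38
M→N: (-6)(3) − (-5)(4) = 2
N→O: (-5)(5) − (2)(3) = -31
O→P: (2)(-4) − (3)(5) = -23
P→J: (3)(-5) − (-3)(-4) = -27
Σ = -125
Area = |Σ|/2 = 62.5.
Hole:
Apply Gauss's area formula: 2A = Σ (x_i·y_{i+1} − x_{i+1}·y_i), indices taken mod 4.
Σ = (2) + (2) + (0) + (0) = 4
Area = |Σ|/2 = 2.
Net area = 62.5 − 2 = 60.5.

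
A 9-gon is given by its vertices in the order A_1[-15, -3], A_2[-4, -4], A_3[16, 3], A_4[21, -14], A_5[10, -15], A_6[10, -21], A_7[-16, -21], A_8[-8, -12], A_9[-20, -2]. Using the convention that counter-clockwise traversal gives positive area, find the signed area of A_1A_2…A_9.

-569

Apply the shoelace formula: 2A = Σ (x_i·y_{i+1} − x_{i+1}·y_i), indices taken mod 9.
A_1→A_2: (-15)(-4) − (-4)(-3) = 48
A_2→A_3: (-4)(3) − (16)(-4) = 52
A_3→A_4: (16)(-14) − (21)(3) = -287
A_4→A_5: (21)(-15) − (10)(-14) = -175
A_5→A_6: (10)(-21) − (10)(-15) = -60
A_6→A_7: (10)(-21) − (-16)(-21) = -546
A_7→A_8: (-16)(-12) − (-8)(-21) = 24
A_8→A_9: (-8)(-2) − (-20)(-12) = -224
A_9→A_1: (-20)(-3) − (-15)(-2) = 30
Σ = -1138
Signed area = Σ/2 = -569 (negative ⇒ clockwise traversal).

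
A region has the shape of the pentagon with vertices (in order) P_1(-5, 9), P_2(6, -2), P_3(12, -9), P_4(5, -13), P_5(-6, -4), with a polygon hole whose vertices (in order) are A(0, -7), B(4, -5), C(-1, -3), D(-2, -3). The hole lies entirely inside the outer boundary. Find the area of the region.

Outer boundary:
Apply the shoelace (surveyor's) formula: 2A = Σ (x_i·y_{i+1} − x_{i+1}·y_i), indices taken mod 5.
Cross-terms: -44, -30, -111, -98, -74  ⇒  Σ = -357
Area = |Σ|/2 = 178.5.
Hole:
A→B: (0)(-5) − (4)(-7) = 28
B→C: (4)(-3) − (-1)(-5) = -17
C→D: (-1)(-3) − (-2)(-3) = -3
D→A: (-2)(-7) − (0)(-3) = 14
Σ = 22
Area = |Σ|/2 = 11.
Net area = 178.5 − 11 = 167.5.

167.5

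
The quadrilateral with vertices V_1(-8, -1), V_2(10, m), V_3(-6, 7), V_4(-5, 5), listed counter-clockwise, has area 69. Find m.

-4

The doubled signed area Σ (x_i y_{i+1} − x_{i+1} y_i) is linear in m.
With m=0 it equals 130; the coefficient of m is -2 (from the two edges through V_2).
So -2·m + 130 = 2·69 = 138 ⇒ m = -4.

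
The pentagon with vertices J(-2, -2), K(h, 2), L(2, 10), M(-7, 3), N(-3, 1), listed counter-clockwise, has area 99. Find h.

10

Write out the shoelace sum; only the two edges meeting at K involve h:
2·Area = [((-2)·2 − h·(-2)) + (h·10 − 2·2)] + 86
       = 12·h + 78 = 198
⇒ h = 10.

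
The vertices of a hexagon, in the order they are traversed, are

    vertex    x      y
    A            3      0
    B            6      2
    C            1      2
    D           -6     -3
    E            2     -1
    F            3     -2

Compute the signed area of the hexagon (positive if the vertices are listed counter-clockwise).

Apply the surveyor's formula: 2A = Σ (x_i·y_{i+1} − x_{i+1}·y_i), indices taken mod 6.
Cross-terms: 6, 10, 9, 12, -1, 6  ⇒  Σ = 42
Signed area = Σ/2 = 21 (positive ⇒ counter-clockwise traversal).

21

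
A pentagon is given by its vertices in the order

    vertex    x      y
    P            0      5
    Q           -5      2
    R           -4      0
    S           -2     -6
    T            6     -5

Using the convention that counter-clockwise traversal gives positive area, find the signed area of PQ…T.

Apply the surveyor's formula: 2A = Σ (x_i·y_{i+1} − x_{i+1}·y_i), indices taken mod 5.
Σ = (25) + (8) + (24) + (46) + (30) = 133
Signed area = Σ/2 = 66.5 (positive ⇒ counter-clockwise traversal).

66.5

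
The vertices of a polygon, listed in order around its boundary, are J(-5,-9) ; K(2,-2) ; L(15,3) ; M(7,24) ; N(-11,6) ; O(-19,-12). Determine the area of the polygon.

533

J→K: (-5)(-2) − (2)(-9) = 28
K→L: (2)(3) − (15)(-2) = 36
L→M: (15)(24) − (7)(3) = 339
M→N: (7)(6) − (-11)(24) = 306
N→O: (-11)(-12) − (-19)(6) = 246
O→J: (-19)(-9) − (-5)(-12) = 111
Σ = 1066
Area = |Σ|/2 = 533.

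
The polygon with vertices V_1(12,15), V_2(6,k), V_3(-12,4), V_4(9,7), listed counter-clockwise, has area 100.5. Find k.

The doubled signed area Σ (x_i y_{i+1} − x_{i+1} y_i) is linear in k.
With k=0 it equals -135; the coefficient of k is 24 (from the two edges through V_2).
So 24·k + -135 = 2·100.5 = 201 ⇒ k = 14.

14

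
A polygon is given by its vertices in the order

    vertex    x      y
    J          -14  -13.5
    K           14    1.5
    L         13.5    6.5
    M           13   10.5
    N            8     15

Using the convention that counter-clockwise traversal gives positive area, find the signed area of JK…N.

Cross-terms: 168, 70.75, 57.25, 111, 102  ⇒  Σ = 509
Signed area = Σ/2 = 254.5 (positive ⇒ counter-clockwise traversal).

254.5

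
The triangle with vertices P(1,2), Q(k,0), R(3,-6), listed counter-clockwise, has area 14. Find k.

-2

The doubled signed area Σ (x_i y_{i+1} − x_{i+1} y_i) is linear in k.
With k=0 it equals 12; the coefficient of k is -8 (from the two edges through Q).
So -8·k + 12 = 2·14 = 28 ⇒ k = -2.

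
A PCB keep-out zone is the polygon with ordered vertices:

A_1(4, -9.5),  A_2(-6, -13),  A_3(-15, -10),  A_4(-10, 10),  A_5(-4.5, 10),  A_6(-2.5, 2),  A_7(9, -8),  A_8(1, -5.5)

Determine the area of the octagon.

280

A_1→A_2: (4)(-13) − (-6)(-9.5) = -109
A_2→A_3: (-6)(-10) − (-15)(-13) = -135
A_3→A_4: (-15)(10) − (-10)(-10) = -250
A_4→A_5: (-10)(10) − (-4.5)(10) = -55
A_5→A_6: (-4.5)(2) − (-2.5)(10) = 16
A_6→A_7: (-2.5)(-8) − (9)(2) = 2
A_7→A_8: (9)(-5.5) − (1)(-8) = -41.5
A_8→A_1: (1)(-9.5) − (4)(-5.5) = 12.5
Σ = -560
Area = |Σ|/2 = 280.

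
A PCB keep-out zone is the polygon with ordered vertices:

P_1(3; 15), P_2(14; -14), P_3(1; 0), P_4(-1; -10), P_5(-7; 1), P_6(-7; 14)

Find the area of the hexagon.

278.5

Cross-terms: -252, 14, -10, -71, -91, -147  ⇒  Σ = -557
Area = |Σ|/2 = 278.5.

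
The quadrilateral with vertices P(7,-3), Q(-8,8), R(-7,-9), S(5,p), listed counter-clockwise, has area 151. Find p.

The doubled signed area Σ (x_i y_{i+1} − x_{i+1} y_i) is linear in p.
With p=0 it equals 190; the coefficient of p is -14 (from the two edges through S).
So -14·p + 190 = 2·151 = 302 ⇒ p = -8.

-8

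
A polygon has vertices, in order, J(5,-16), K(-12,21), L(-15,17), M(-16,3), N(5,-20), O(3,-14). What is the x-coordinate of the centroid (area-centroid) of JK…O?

Apply Gauss's area formula. First the cross-terms c_i = x_i·y_{i+1} − x_{i+1}·y_i:
  -87, 111, 227, 305, -10, 22  ⇒  2A = 568, A = 284.
Then Σ (x_i + x_{i+1})·c_i = -12684, so x̄ = -12684 / (6·284) = -1057/142.

-1057/142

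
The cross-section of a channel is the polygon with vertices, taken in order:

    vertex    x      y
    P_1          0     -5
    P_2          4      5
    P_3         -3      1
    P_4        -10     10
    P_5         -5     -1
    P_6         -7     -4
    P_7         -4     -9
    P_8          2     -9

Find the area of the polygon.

91.5

Cross-terms: 20, 19, -20, 60, 13, 47, 54, -10  ⇒  Σ = 183
Area = |Σ|/2 = 91.5.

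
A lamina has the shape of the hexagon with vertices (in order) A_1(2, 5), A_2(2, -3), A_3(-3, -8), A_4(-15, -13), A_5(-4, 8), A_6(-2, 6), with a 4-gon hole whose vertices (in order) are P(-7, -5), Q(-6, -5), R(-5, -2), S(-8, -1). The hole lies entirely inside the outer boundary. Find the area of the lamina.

155

Outer boundary:
Cross-terms: -16, -25, -81, -172, -8, -22  ⇒  Σ = -324
Area = |Σ|/2 = 162.
Hole:
Apply the shoelace (surveyor's) formula: 2A = Σ (x_i·y_{i+1} − x_{i+1}·y_i), indices taken mod 4.
Cross-terms: 5, -13, -11, 33  ⇒  Σ = 14
Area = |Σ|/2 = 7.
Net area = 162 − 7 = 155.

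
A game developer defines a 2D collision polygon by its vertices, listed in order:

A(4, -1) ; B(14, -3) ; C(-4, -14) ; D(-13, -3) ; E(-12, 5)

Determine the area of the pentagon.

A→B: (4)(-3) − (14)(-1) = 2
B→C: (14)(-14) − (-4)(-3) = -208
C→D: (-4)(-3) − (-13)(-14) = -170
D→E: (-13)(5) − (-12)(-3) = -101
E→A: (-12)(-1) − (4)(5) = -8
Σ = -485
Area = |Σ|/2 = 242.5.

242.5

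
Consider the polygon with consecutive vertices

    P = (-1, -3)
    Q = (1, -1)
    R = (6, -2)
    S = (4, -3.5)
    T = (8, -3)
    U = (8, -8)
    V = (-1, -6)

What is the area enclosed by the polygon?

Apply Gauss's area formula: 2A = Σ (x_i·y_{i+1} − x_{i+1}·y_i), indices taken mod 7.
Cross-terms: 4, 4, -13, 16, -40, -56, -3  ⇒  Σ = -88
Area = |Σ|/2 = 44.

44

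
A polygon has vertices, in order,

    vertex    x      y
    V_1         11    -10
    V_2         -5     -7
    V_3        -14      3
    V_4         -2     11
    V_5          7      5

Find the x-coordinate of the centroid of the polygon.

Apply Gauss's area formula. First the cross-terms c_i = x_i·y_{i+1} − x_{i+1}·y_i:
  -127, -113, -148, -87, -125  ⇒  2A = -600, A = -300.
Then Σ (x_i + x_{i+1})·c_i = 1068, so x̄ = 1068 / (6·(-300)) = -89/150.

-89/150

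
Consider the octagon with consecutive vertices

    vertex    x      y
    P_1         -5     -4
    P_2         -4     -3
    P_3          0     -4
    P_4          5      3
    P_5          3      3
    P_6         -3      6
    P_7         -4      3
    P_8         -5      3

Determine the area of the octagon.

60.5

Apply Gauss's area formula: 2A = Σ (x_i·y_{i+1} − x_{i+1}·y_i), indices taken mod 8.
Σ = (-1) + (16) + (20) + (6) + (27) + (15) + (3) + (35) = 121
Area = |Σ|/2 = 60.5.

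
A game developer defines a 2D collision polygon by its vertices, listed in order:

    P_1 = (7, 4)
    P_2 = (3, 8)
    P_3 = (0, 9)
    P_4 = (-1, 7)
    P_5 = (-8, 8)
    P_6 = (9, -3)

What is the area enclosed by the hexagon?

68.5

Apply the shoelace (surveyor's) formula: 2A = Σ (x_i·y_{i+1} − x_{i+1}·y_i), indices taken mod 6.
Cross-terms: 44, 27, 9, 48, -48, 57  ⇒  Σ = 137
Area = |Σ|/2 = 68.5.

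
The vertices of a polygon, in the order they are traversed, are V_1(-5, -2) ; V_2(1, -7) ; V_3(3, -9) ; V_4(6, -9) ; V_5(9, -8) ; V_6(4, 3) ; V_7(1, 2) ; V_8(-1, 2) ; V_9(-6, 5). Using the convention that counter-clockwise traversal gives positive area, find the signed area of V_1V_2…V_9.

110.5

Σ = (37) + (12) + (27) + (33) + (59) + (5) + (4) + (7) + (37) = 221
Signed area = Σ/2 = 110.5 (positive ⇒ counter-clockwise traversal).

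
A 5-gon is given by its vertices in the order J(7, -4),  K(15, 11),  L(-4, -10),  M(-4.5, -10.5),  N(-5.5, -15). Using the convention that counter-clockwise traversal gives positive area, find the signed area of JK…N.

Apply Gauss's area formula: 2A = Σ (x_i·y_{i+1} − x_{i+1}·y_i), indices taken mod 5.
Σ = (137) + (-106) + (-3) + (9.75) + (127) = 164.75
Signed area = Σ/2 = 82.375 (positive ⇒ counter-clockwise traversal).

82.375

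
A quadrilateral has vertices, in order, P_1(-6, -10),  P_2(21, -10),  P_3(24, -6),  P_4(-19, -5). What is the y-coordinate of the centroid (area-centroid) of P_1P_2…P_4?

Apply the shoelace (surveyor's) formula. First the cross-terms c_i = x_i·y_{i+1} − x_{i+1}·y_i:
  270, 114, -234, 160  ⇒  2A = 310, A = 155.
Then Σ (y_i + y_{i+1})·c_i = -7050, so ȳ = -7050 / (6·155) = -235/31.

-235/31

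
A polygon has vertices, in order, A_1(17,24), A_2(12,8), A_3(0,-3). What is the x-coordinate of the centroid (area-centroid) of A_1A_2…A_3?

29/3

Apply Gauss's area formula. First the cross-terms c_i = x_i·y_{i+1} − x_{i+1}·y_i:
  -152, -36, 51  ⇒  2A = -137, A = -68.5.
Then Σ (x_i + x_{i+1})·c_i = -3973, so x̄ = -3973 / (6·(-68.5)) = 29/3.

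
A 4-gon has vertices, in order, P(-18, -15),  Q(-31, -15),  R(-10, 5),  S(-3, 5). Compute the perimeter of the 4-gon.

74

|PQ| = √((-13)² + (0)²) = √169 = 13
|QR| = √((21)² + (20)²) = √841 = 29
|RS| = √((7)² + (0)²) = √49 = 7
|SP| = √((-15)² + (-20)²) = √625 = 25
Perimeter = 13 + 29 + 7 + 25 = 74.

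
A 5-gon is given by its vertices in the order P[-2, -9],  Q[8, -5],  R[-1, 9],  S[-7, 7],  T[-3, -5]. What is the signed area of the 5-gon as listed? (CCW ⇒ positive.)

139

P→Q: (-2)(-5) − (8)(-9) = 82
Q→R: (8)(9) − (-1)(-5) = 67
R→S: (-1)(7) − (-7)(9) = 56
S→T: (-7)(-5) − (-3)(7) = 56
T→P: (-3)(-9) − (-2)(-5) = 17
Σ = 278
Signed area = Σ/2 = 139 (positive ⇒ counter-clockwise traversal).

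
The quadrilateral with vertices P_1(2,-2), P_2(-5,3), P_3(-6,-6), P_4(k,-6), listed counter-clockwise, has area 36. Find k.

-5

The doubled signed area Σ (x_i y_{i+1} − x_{i+1} y_i) is linear in k.
With k=0 it equals 92; the coefficient of k is 4 (from the two edges through P_4).
So 4·k + 92 = 2·36 = 72 ⇒ k = -5.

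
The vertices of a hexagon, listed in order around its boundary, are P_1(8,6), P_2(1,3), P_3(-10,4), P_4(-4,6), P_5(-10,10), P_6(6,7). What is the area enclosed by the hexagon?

Cross-terms: 18, 34, -44, 20, -130, -20  ⇒  Σ = -122
Area = |Σ|/2 = 61.

61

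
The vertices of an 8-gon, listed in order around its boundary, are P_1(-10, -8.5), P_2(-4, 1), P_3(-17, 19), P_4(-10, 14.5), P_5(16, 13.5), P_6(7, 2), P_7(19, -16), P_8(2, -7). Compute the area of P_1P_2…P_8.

Apply the shoelace formula: 2A = Σ (x_i·y_{i+1} − x_{i+1}·y_i), indices taken mod 8.
P_1→P_2: (-10)(1) − (-4)(-8.5) = -44
P_2→P_3: (-4)(19) − (-17)(1) = -59
P_3→P_4: (-17)(14.5) − (-10)(19) = -56.5
P_4→P_5: (-10)(13.5) − (16)(14.5) = -367
P_5→P_6: (16)(2) − (7)(13.5) = -62.5
P_6→P_7: (7)(-16) − (19)(2) = -150
P_7→P_8: (19)(-7) − (2)(-16) = -101
P_8→P_1: (2)(-8.5) − (-10)(-7) = -87
Σ = -927
Area = |Σ|/2 = 463.5.

463.5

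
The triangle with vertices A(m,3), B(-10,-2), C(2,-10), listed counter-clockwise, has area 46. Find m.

-6

The doubled signed area Σ (x_i y_{i+1} − x_{i+1} y_i) is linear in m.
With m=0 it equals 140; the coefficient of m is 8 (from the two edges through A).
So 8·m + 140 = 2·46 = 92 ⇒ m = -6.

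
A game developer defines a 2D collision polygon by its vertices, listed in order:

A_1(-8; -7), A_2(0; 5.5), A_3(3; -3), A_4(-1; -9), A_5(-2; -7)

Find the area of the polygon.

71.75

Apply Gauss's area formula: 2A = Σ (x_i·y_{i+1} − x_{i+1}·y_i), indices taken mod 5.
Σ = (-44) + (-16.5) + (-30) + (-11) + (-42) = -143.5
Area = |Σ|/2 = 71.75.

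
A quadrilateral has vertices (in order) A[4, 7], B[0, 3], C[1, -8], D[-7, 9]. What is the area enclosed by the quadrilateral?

Cross-terms: 12, -3, -47, -85  ⇒  Σ = -123
Area = |Σ|/2 = 61.5.

61.5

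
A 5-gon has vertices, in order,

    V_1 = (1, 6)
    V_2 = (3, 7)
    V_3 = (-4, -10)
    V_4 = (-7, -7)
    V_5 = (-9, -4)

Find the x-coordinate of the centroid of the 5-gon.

-23/7

Apply the shoelace formula. First the cross-terms c_i = x_i·y_{i+1} − x_{i+1}·y_i:
  -11, -2, -42, -35, -50  ⇒  2A = -140, A = -70.
Then Σ (x_i + x_{i+1})·c_i = 1380, so x̄ = 1380 / (6·(-70)) = -23/7.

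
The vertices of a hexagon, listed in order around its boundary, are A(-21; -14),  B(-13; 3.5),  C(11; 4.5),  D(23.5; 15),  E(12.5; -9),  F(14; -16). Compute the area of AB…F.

649.125

Σ = (-255.5) + (-97) + (59.25) + (-399) + (-74) + (-532) = -1298.25
Area = |Σ|/2 = 649.125.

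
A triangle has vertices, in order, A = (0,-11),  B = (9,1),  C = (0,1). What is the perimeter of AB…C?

|AB| = √((9)² + (12)²) = √225 = 15
|BC| = √((-9)² + (0)²) = √81 = 9
|CA| = √((0)² + (-12)²) = √144 = 12
Perimeter = 15 + 9 + 12 = 36.

36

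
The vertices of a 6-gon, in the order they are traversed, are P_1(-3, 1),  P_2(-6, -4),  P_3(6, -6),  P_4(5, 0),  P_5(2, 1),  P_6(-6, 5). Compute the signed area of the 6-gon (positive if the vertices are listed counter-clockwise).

Apply the surveyor's formula: 2A = Σ (x_i·y_{i+1} − x_{i+1}·y_i), indices taken mod 6.
Cross-terms: 18, 60, 30, 5, 16, 9  ⇒  Σ = 138
Signed area = Σ/2 = 69 (positive ⇒ counter-clockwise traversal).

69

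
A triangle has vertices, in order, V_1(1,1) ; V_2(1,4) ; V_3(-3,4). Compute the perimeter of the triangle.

|V_1V_2| = √((0)² + (3)²) = √9 = 3
|V_2V_3| = √((-4)² + (0)²) = √16 = 4
|V_3V_1| = √((4)² + (-3)²) = √25 = 5
Perimeter = 3 + 4 + 5 = 12.

12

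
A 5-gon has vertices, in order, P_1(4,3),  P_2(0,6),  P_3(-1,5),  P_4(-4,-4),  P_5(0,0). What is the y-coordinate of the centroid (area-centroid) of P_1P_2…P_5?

17/9

Apply the shoelace formula. First the cross-terms c_i = x_i·y_{i+1} − x_{i+1}·y_i:
  24, 6, 24, 0, 0  ⇒  2A = 54, A = 27.
Then Σ (y_i + y_{i+1})·c_i = 306, so ȳ = 306 / (6·27) = 17/9.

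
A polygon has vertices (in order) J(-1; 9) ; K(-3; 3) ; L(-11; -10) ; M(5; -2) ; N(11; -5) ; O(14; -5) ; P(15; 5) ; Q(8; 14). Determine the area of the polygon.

286

Apply Gauss's area formula: 2A = Σ (x_i·y_{i+1} − x_{i+1}·y_i), indices taken mod 8.
J→K: (-1)(3) − (-3)(9) = 24
K→L: (-3)(-10) − (-11)(3) = 63
L→M: (-11)(-2) − (5)(-10) = 72
M→N: (5)(-5) − (11)(-2) = -3
N→O: (11)(-5) − (14)(-5) = 15
O→P: (14)(5) − (15)(-5) = 145
P→Q: (15)(14) − (8)(5) = 170
Q→J: (8)(9) − (-1)(14) = 86
Σ = 572
Area = |Σ|/2 = 286.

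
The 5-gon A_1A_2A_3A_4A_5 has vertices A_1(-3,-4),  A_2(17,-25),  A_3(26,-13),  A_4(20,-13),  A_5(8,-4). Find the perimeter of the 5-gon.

|A_1A_2| = √((20)² + (-21)²) = √841 = 29
|A_2A_3| = √((9)² + (12)²) = √225 = 15
|A_3A_4| = √((-6)² + (0)²) = √36 = 6
|A_4A_5| = √((-12)² + (9)²) = √225 = 15
|A_5A_1| = √((-11)² + (0)²) = √121 = 11
Perimeter = 29 + 15 + 6 + 15 + 11 = 76.

76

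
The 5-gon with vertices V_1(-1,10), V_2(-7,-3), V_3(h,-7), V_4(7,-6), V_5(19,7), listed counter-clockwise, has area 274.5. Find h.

The doubled signed area Σ (x_i y_{i+1} − x_{i+1} y_i) is linear in h.
With h=0 it equals 531; the coefficient of h is -3 (from the two edges through V_3).
So -3·h + 531 = 2·274.5 = 549 ⇒ h = -6.

-6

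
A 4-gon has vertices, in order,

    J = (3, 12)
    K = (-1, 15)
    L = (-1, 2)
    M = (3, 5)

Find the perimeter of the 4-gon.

|JK| = √((-4)² + (3)²) = √25 = 5
|KL| = √((0)² + (-13)²) = √169 = 13
|LM| = √((4)² + (3)²) = √25 = 5
|MJ| = √((0)² + (7)²) = √49 = 7
Perimeter = 5 + 13 + 5 + 7 = 30.

30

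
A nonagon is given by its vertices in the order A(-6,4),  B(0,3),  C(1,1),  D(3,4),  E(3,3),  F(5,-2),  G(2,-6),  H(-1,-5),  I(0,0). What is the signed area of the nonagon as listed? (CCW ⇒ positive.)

-43

Apply the shoelace (surveyor's) formula: 2A = Σ (x_i·y_{i+1} − x_{i+1}·y_i), indices taken mod 9.
Σ = (-18) + (-3) + (1) + (-3) + (-21) + (-26) + (-16) + (0) + (0) = -86
Signed area = Σ/2 = -43 (negative ⇒ clockwise traversal).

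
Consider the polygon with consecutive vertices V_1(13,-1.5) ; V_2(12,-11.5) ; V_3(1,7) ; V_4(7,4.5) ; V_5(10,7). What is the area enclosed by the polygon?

91.25

Apply the shoelace (surveyor's) formula: 2A = Σ (x_i·y_{i+1} − x_{i+1}·y_i), indices taken mod 5.
Σ = (-131.5) + (95.5) + (-44.5) + (4) + (-106) = -182.5
Area = |Σ|/2 = 91.25.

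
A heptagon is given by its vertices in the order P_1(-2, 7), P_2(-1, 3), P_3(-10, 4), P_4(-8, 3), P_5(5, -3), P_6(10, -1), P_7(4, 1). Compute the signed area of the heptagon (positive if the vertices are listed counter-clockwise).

53.5

Σ = (1) + (26) + (2) + (9) + (25) + (14) + (30) = 107
Signed area = Σ/2 = 53.5 (positive ⇒ counter-clockwise traversal).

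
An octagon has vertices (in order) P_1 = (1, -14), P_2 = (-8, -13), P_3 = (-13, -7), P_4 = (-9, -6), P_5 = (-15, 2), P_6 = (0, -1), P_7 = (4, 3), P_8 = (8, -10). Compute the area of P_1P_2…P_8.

239

Apply the surveyor's formula: 2A = Σ (x_i·y_{i+1} − x_{i+1}·y_i), indices taken mod 8.
Σ = (-125) + (-113) + (15) + (-108) + (15) + (4) + (-64) + (-102) = -478
Area = |Σ|/2 = 239.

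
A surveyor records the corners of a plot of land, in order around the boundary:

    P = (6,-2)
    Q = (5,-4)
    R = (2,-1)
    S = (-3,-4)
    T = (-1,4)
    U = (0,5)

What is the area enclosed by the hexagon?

36.5

P→Q: (6)(-4) − (5)(-2) = -14
Q→R: (5)(-1) − (2)(-4) = 3
R→S: (2)(-4) − (-3)(-1) = -11
S→T: (-3)(4) − (-1)(-4) = -16
T→U: (-1)(5) − (0)(4) = -5
U→P: (0)(-2) − (6)(5) = -30
Σ = -73
Area = |Σ|/2 = 36.5.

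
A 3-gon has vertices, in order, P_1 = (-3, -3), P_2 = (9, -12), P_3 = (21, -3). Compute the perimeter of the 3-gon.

|P_1P_2| = √((12)² + (-9)²) = √225 = 15
|P_2P_3| = √((12)² + (9)²) = √225 = 15
|P_3P_1| = √((-24)² + (0)²) = √576 = 24
Perimeter = 15 + 15 + 24 = 54.

54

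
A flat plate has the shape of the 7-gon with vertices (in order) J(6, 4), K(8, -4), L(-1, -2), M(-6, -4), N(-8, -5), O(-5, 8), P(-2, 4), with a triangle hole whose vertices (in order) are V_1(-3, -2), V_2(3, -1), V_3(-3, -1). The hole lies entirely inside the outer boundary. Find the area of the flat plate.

Outer boundary:
Σ = (-56) + (-20) + (-8) + (-2) + (-89) + (-4) + (-32) = -211
Area = |Σ|/2 = 105.5.
Hole:
Cross-terms: 9, -6, 3  ⇒  Σ = 6
Area = |Σ|/2 = 3.
Net area = 105.5 − 3 = 102.5.

102.5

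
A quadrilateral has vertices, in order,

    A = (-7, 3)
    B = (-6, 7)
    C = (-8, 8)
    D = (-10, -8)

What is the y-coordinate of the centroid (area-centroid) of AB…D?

Apply the surveyor's formula. First the cross-terms c_i = x_i·y_{i+1} − x_{i+1}·y_i:
  -31, 8, 144, -86  ⇒  2A = 35, A = 17.5.
Then Σ (y_i + y_{i+1})·c_i = 240, so ȳ = 240 / (6·17.5) = 16/7.

16/7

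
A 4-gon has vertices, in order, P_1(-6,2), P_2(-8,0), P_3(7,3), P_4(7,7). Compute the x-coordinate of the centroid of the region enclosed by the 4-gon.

62/57

Apply the surveyor's formula. First the cross-terms c_i = x_i·y_{i+1} − x_{i+1}·y_i:
  16, -24, 28, 56  ⇒  2A = 76, A = 38.
Then Σ (x_i + x_{i+1})·c_i = 248, so x̄ = 248 / (6·38) = 62/57.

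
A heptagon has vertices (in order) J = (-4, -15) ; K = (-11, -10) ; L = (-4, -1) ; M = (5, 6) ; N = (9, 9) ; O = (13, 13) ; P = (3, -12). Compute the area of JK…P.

Apply Gauss's area formula: 2A = Σ (x_i·y_{i+1} − x_{i+1}·y_i), indices taken mod 7.
Σ = (-125) + (-29) + (-19) + (-9) + (0) + (-195) + (-93) = -470
Area = |Σ|/2 = 235.

235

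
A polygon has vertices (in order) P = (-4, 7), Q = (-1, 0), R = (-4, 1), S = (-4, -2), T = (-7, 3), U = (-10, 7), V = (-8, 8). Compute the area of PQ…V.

Σ = (7) + (-1) + (12) + (-26) + (-19) + (-24) + (-24) = -75
Area = |Σ|/2 = 37.5.

37.5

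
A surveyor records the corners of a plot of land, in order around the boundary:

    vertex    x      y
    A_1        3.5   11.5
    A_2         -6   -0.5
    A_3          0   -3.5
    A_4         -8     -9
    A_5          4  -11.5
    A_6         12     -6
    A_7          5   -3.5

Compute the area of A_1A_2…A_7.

Σ = (67.25) + (21) + (-28) + (128) + (114) + (-12) + (69.75) = 360
Area = |Σ|/2 = 180.

180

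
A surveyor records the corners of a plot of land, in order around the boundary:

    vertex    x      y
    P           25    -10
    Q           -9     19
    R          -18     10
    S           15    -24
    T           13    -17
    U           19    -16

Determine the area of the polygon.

Σ = (385) + (252) + (282) + (57) + (115) + (210) = 1301
Area = |Σ|/2 = 650.5.

650.5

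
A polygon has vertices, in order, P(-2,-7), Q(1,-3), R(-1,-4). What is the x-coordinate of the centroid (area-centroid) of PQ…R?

Apply the surveyor's formula. First the cross-terms c_i = x_i·y_{i+1} − x_{i+1}·y_i:
  13, -7, -1  ⇒  2A = 5, A = 2.5.
Then Σ (x_i + x_{i+1})·c_i = -10, so x̄ = -10 / (6·2.5) = -2/3.

-2/3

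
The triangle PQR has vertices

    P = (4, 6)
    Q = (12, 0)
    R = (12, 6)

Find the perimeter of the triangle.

|PQ| = √((8)² + (-6)²) = √100 = 10
|QR| = √((0)² + (6)²) = √36 = 6
|RP| = √((-8)² + (0)²) = √64 = 8
Perimeter = 10 + 6 + 8 = 24.

24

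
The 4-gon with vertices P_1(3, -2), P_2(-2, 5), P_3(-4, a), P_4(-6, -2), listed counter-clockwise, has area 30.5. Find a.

Write out the shoelace sum; only the two edges meeting at P_3 involve a:
2·Area = [((-2)·a − (-4)·5) + ((-4)·(-2) − (-6)·a)] + 29
       = 4·a + 57 = 61
⇒ a = 1.

1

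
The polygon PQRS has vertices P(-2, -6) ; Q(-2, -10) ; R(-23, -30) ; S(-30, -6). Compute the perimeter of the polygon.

|PQ| = √((0)² + (-4)²) = √16 = 4
|QR| = √((-21)² + (-20)²) = √841 = 29
|RS| = √((-7)² + (24)²) = √625 = 25
|SP| = √((28)² + (0)²) = √784 = 28
Perimeter = 4 + 29 + 25 + 28 = 86.

86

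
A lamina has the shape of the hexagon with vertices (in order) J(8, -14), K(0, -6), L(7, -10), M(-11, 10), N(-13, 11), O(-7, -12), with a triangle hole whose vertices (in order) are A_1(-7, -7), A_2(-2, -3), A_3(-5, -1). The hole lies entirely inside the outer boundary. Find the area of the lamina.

Outer boundary:
Cross-terms: -48, 42, -40, 9, 233, 194  ⇒  Σ = 390
Area = |Σ|/2 = 195.
Hole:
Apply Gauss's area formula: 2A = Σ (x_i·y_{i+1} − x_{i+1}·y_i), indices taken mod 3.
Σ = (7) + (-13) + (28) = 22
Area = |Σ|/2 = 11.
Net area = 195 − 11 = 184.

184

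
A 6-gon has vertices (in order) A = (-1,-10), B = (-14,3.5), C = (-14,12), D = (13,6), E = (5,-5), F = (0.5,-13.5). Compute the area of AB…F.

A→B: (-1)(3.5) − (-14)(-10) = -143.5
B→C: (-14)(12) − (-14)(3.5) = -119
C→D: (-14)(6) − (13)(12) = -240
D→E: (13)(-5) − (5)(6) = -95
E→F: (5)(-13.5) − (0.5)(-5) = -65
F→A: (0.5)(-10) − (-1)(-13.5) = -18.5
Σ = -681
Area = |Σ|/2 = 340.5.

340.5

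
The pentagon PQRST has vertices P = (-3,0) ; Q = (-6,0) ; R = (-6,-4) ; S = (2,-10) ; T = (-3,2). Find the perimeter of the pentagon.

|PQ| = √((-3)² + (0)²) = √9 = 3
|QR| = √((0)² + (-4)²) = √16 = 4
|RS| = √((8)² + (-6)²) = √100 = 10
|ST| = √((-5)² + (12)²) = √169 = 13
|TP| = √((0)² + (-2)²) = √4 = 2
Perimeter = 3 + 4 + 10 + 13 + 2 = 32.

32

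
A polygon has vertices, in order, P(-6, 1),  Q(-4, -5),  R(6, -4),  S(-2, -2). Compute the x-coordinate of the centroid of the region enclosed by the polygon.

-36/23

Apply the shoelace (surveyor's) formula. First the cross-terms c_i = x_i·y_{i+1} − x_{i+1}·y_i:
  34, 46, -20, -14  ⇒  2A = 46, A = 23.
Then Σ (x_i + x_{i+1})·c_i = -216, so x̄ = -216 / (6·23) = -36/23.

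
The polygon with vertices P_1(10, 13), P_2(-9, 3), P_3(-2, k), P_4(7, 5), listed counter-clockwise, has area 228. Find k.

-17

The doubled signed area Σ (x_i y_{i+1} − x_{i+1} y_i) is linear in k.
With k=0 it equals 184; the coefficient of k is -16 (from the two edges through P_3).
So -16·k + 184 = 2·228 = 456 ⇒ k = -17.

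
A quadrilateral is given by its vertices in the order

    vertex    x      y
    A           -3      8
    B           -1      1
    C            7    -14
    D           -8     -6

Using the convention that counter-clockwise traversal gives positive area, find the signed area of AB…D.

Apply Gauss's area formula: 2A = Σ (x_i·y_{i+1} − x_{i+1}·y_i), indices taken mod 4.
Σ = (5) + (7) + (-154) + (-82) = -224
Signed area = Σ/2 = -112 (negative ⇒ clockwise traversal).

-112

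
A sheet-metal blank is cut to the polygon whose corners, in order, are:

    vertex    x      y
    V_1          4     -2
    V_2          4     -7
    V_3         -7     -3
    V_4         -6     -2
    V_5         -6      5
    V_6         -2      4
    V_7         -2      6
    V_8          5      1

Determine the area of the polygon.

95.5

Apply Gauss's area formula: 2A = Σ (x_i·y_{i+1} − x_{i+1}·y_i), indices taken mod 8.
Cross-terms: -20, -61, -4, -42, -14, -4, -32, -14  ⇒  Σ = -191
Area = |Σ|/2 = 95.5.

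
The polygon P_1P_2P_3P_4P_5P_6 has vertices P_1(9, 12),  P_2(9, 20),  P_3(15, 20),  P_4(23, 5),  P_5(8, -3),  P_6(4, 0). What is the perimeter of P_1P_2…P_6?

|P_1P_2| = √((0)² + (8)²) = √64 = 8
|P_2P_3| = √((6)² + (0)²) = √36 = 6
|P_3P_4| = √((8)² + (-15)²) = √289 = 17
|P_4P_5| = √((-15)² + (-8)²) = √289 = 17
|P_5P_6| = √((-4)² + (3)²) = √25 = 5
|P_6P_1| = √((5)² + (12)²) = √169 = 13
Perimeter = 8 + 6 + 17 + 17 + 5 + 13 = 66.

66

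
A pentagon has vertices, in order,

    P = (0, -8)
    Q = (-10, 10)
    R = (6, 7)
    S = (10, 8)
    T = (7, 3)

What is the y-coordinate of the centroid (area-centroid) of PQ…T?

451/157

Apply Gauss's area formula. First the cross-terms c_i = x_i·y_{i+1} − x_{i+1}·y_i:
  -80, -130, -22, -26, -56  ⇒  2A = -314, A = -157.
Then Σ (y_i + y_{i+1})·c_i = -2706, so ȳ = -2706 / (6·(-157)) = 451/157.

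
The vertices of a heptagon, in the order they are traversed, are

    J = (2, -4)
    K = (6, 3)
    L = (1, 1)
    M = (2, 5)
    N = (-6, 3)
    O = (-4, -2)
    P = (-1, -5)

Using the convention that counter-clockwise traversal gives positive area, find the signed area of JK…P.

Σ = (30) + (3) + (3) + (36) + (24) + (18) + (14) = 128
Signed area = Σ/2 = 64 (positive ⇒ counter-clockwise traversal).

64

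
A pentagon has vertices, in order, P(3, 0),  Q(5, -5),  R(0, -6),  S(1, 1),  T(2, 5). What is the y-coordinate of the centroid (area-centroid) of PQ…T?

-106/51

Apply the shoelace formula. First the cross-terms c_i = x_i·y_{i+1} − x_{i+1}·y_i:
  -15, -30, 6, 3, -15  ⇒  2A = -51, A = -25.5.
Then Σ (y_i + y_{i+1})·c_i = 318, so ȳ = 318 / (6·(-25.5)) = -106/51.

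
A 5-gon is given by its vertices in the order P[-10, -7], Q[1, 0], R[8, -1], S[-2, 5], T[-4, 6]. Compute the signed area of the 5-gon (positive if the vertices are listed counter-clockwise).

Apply the surveyor's formula: 2A = Σ (x_i·y_{i+1} − x_{i+1}·y_i), indices taken mod 5.
Σ = (7) + (-1) + (38) + (8) + (88) = 140
Signed area = Σ/2 = 70 (positive ⇒ counter-clockwise traversal).

70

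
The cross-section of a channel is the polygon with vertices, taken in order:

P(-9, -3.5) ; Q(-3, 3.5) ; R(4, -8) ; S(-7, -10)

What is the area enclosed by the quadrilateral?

Apply the surveyor's formula: 2A = Σ (x_i·y_{i+1} − x_{i+1}·y_i), indices taken mod 4.
Cross-terms: -42, 10, -96, -65.5  ⇒  Σ = -193.5
Area = |Σ|/2 = 96.75.

96.75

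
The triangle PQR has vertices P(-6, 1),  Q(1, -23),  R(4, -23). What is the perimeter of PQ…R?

|PQ| = √((7)² + (-24)²) = √625 = 25
|QR| = √((3)² + (0)²) = √9 = 3
|RP| = √((-10)² + (24)²) = √676 = 26
Perimeter = 25 + 3 + 26 = 54.

54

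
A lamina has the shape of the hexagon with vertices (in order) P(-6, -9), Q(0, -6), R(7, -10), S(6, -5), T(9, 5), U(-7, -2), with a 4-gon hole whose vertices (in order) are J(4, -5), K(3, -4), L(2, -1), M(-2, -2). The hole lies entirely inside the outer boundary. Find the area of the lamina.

115

Outer boundary:
Σ = (36) + (42) + (25) + (75) + (17) + (51) = 246
Area = |Σ|/2 = 123.
Hole:
Σ = (-1) + (5) + (-6) + (18) = 16
Area = |Σ|/2 = 8.
Net area = 123 − 8 = 115.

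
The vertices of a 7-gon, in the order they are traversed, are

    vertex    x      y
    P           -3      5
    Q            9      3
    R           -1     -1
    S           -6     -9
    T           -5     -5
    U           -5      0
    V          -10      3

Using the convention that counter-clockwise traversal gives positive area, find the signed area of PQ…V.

Apply the shoelace (surveyor's) formula: 2A = Σ (x_i·y_{i+1} − x_{i+1}·y_i), indices taken mod 7.
P→Q: (-3)(3) − (9)(5) = -54
Q→R: (9)(-1) − (-1)(3) = -6
R→S: (-1)(-9) − (-6)(-1) = 3
S→T: (-6)(-5) − (-5)(-9) = -15
T→U: (-5)(0) − (-5)(-5) = -25
U→V: (-5)(3) − (-10)(0) = -15
V→P: (-10)(5) − (-3)(3) = -41
Σ = -153
Signed area = Σ/2 = -76.5 (negative ⇒ clockwise traversal).

-76.5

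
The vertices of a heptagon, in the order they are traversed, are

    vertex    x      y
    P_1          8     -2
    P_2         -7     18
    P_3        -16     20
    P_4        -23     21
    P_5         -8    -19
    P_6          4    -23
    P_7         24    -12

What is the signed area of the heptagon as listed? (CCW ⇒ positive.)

909.5

Apply the surveyor's formula: 2A = Σ (x_i·y_{i+1} − x_{i+1}·y_i), indices taken mod 7.
Σ = (130) + (148) + (124) + (605) + (260) + (504) + (48) = 1819
Signed area = Σ/2 = 909.5 (positive ⇒ counter-clockwise traversal).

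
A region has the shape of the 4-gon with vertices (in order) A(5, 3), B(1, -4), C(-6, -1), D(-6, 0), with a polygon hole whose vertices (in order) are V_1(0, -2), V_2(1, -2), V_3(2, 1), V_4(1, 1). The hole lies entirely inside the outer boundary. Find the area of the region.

Outer boundary:
Cross-terms: -23, -25, -6, -18  ⇒  Σ = -72
Area = |Σ|/2 = 36.
Hole:
Apply the shoelace (surveyor's) formula: 2A = Σ (x_i·y_{i+1} − x_{i+1}·y_i), indices taken mod 4.
Cross-terms: 2, 5, 1, -2  ⇒  Σ = 6
Area = |Σ|/2 = 3.
Net area = 36 − 3 = 33.

33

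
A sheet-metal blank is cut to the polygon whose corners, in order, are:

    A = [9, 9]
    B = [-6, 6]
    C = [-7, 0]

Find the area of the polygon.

Cross-terms: 108, 42, -63  ⇒  Σ = 87
Area = |Σ|/2 = 43.5.

43.5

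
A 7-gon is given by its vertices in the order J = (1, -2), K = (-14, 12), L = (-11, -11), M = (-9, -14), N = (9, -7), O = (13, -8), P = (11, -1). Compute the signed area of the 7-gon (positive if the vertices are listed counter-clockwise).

293.5

Apply Gauss's area formula: 2A = Σ (x_i·y_{i+1} − x_{i+1}·y_i), indices taken mod 7.
Σ = (-16) + (286) + (55) + (189) + (19) + (75) + (-21) = 587
Signed area = Σ/2 = 293.5 (positive ⇒ counter-clockwise traversal).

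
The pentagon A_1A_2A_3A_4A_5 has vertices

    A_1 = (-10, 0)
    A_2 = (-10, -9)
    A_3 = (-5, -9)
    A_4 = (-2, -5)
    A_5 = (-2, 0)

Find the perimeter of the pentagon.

32

|A_1A_2| = √((0)² + (-9)²) = √81 = 9
|A_2A_3| = √((5)² + (0)²) = √25 = 5
|A_3A_4| = √((3)² + (4)²) = √25 = 5
|A_4A_5| = √((0)² + (5)²) = √25 = 5
|A_5A_1| = √((-8)² + (0)²) = √64 = 8
Perimeter = 9 + 5 + 5 + 5 + 8 = 32.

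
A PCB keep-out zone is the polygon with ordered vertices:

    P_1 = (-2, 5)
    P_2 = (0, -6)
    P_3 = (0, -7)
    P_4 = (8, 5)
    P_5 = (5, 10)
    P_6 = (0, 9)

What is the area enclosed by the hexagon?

93

Apply the surveyor's formula: 2A = Σ (x_i·y_{i+1} − x_{i+1}·y_i), indices taken mod 6.
Σ = (12) + (0) + (56) + (55) + (45) + (18) = 186
Area = |Σ|/2 = 93.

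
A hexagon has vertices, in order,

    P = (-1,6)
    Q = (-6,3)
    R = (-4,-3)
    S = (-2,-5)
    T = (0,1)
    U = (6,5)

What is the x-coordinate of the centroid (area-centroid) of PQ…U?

-221/165

Apply the shoelace (surveyor's) formula. First the cross-terms c_i = x_i·y_{i+1} − x_{i+1}·y_i:
  33, 30, 14, -2, -6, 41  ⇒  2A = 110, A = 55.
Then Σ (x_i + x_{i+1})·c_i = -442, so x̄ = -442 / (6·55) = -221/165.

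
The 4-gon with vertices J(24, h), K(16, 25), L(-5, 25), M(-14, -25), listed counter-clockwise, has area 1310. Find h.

-14

The doubled signed area Σ (x_i y_{i+1} − x_{i+1} y_i) is linear in h.
With h=0 it equals 2200; the coefficient of h is -30 (from the two edges through J).
So -30·h + 2200 = 2·1310 = 2620 ⇒ h = -14.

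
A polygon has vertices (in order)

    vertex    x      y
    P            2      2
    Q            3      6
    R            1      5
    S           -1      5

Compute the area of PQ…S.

6.5

Apply the shoelace (surveyor's) formula: 2A = Σ (x_i·y_{i+1} − x_{i+1}·y_i), indices taken mod 4.
Σ = (6) + (9) + (10) + (-12) = 13
Area = |Σ|/2 = 6.5.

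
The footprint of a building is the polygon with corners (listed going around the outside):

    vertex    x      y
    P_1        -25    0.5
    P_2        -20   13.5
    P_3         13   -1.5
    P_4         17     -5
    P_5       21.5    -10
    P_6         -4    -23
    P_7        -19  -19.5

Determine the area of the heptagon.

Apply the surveyor's formula: 2A = Σ (x_i·y_{i+1} − x_{i+1}·y_i), indices taken mod 7.
P_1→P_2: (-25)(13.5) − (-20)(0.5) = -327.5
P_2→P_3: (-20)(-1.5) − (13)(13.5) = -145.5
P_3→P_4: (13)(-5) − (17)(-1.5) = -39.5
P_4→P_5: (17)(-10) − (21.5)(-5) = -62.5
P_5→P_6: (21.5)(-23) − (-4)(-10) = -534.5
P_6→P_7: (-4)(-19.5) − (-19)(-23) = -359
P_7→P_1: (-19)(0.5) − (-25)(-19.5) = -497
Σ = -1965.5
Area = |Σ|/2 = 982.75.

982.75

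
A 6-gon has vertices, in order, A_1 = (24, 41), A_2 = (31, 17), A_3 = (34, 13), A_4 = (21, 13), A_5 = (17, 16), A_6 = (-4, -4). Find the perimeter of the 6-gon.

|A_1A_2| = √((7)² + (-24)²) = √625 = 25
|A_2A_3| = √((3)² + (-4)²) = √25 = 5
|A_3A_4| = √((-13)² + (0)²) = √169 = 13
|A_4A_5| = √((-4)² + (3)²) = √25 = 5
|A_5A_6| = √((-21)² + (-20)²) = √841 = 29
|A_6A_1| = √((28)² + (45)²) = √2809 = 53
Perimeter = 25 + 5 + 13 + 5 + 29 + 53 = 130.

130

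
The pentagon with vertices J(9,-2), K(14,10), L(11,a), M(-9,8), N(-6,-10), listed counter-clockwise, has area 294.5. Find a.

11

Write out the shoelace sum; only the two edges meeting at L involve a:
2·Area = [(14·a − 11·10) + (11·8 − (-9)·a)] + 358
       = 23·a + 336 = 589
⇒ a = 11.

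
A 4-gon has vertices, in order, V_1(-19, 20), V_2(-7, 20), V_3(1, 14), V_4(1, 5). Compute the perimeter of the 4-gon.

56

|V_1V_2| = √((12)² + (0)²) = √144 = 12
|V_2V_3| = √((8)² + (-6)²) = √100 = 10
|V_3V_4| = √((0)² + (-9)²) = √81 = 9
|V_4V_1| = √((-20)² + (15)²) = √625 = 25
Perimeter = 12 + 10 + 9 + 25 = 56.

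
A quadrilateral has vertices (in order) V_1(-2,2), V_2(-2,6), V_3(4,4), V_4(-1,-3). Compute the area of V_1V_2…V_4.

Apply the surveyor's formula: 2A = Σ (x_i·y_{i+1} − x_{i+1}·y_i), indices taken mod 4.
Cross-terms: -8, -32, -8, -8  ⇒  Σ = -56
Area = |Σ|/2 = 28.

28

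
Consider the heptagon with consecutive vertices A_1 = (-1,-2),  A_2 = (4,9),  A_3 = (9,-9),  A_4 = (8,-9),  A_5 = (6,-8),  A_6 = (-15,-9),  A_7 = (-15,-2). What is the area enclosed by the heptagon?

Apply the surveyor's formula: 2A = Σ (x_i·y_{i+1} − x_{i+1}·y_i), indices taken mod 7.
Σ = (-1) + (-117) + (-9) + (-10) + (-174) + (-105) + (28) = -388
Area = |Σ|/2 = 194.

194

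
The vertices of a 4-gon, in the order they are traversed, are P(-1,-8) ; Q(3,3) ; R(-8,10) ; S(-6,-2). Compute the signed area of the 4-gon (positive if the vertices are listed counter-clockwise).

Σ = (21) + (54) + (76) + (46) = 197
Signed area = Σ/2 = 98.5 (positive ⇒ counter-clockwise traversal).

98.5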